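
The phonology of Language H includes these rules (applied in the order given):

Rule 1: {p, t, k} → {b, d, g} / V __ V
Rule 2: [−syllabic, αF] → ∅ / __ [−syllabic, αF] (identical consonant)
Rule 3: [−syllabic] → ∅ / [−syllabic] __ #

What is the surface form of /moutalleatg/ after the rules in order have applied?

moudaleat

Rule 1 (intervocalic voicing): /t/ is a voiceless stop between vowels /u/ and /a/, so it voices to [d]. /moutalleatg/ → moudalleatg.
Rule 2 (degemination): /ll/ is a geminate; the first /l/ deletes. /moudalleatg/ → moudaleatg.
Rule 3 (final cluster simplification): /g/ is the second consonant of a word-final cluster /tg/, so it deletes. /moudaleatg/ → moudaleat.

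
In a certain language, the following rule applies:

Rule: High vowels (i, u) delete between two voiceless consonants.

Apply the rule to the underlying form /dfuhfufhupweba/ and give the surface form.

dfhffhpweba

/u/ is a high vowel flanked by voiceless consonants /f/ and /h/, so it deletes.
/u/ is a high vowel flanked by voiceless consonants /f/ and /f/, so it deletes.
/u/ is a high vowel flanked by voiceless consonants /h/ and /p/, so it deletes.
Surface form: [dfhffhpweba].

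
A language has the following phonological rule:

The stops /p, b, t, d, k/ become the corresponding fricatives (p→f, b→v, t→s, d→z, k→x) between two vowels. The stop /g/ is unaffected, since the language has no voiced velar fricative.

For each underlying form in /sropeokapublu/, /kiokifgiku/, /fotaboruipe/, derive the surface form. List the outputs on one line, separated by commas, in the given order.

srofeoxafublu, kioxifgixu, fosavoruife

/sropeokapublu/: /p/ is a stop between vowels /o/ and /e/, so it spirantizes to the fricative [f]. /k/ is a stop between vowels /o/ and /a/, so it spirantizes to the fricative [x]. /p/ is a stop between vowels /a/ and /u/, so it spirantizes to the fricative [f]. → [srofeoxafublu].
/kiokifgiku/: /k/ is a stop between vowels /o/ and /i/, so it spirantizes to the fricative [x]. /k/ is a stop between vowels /i/ and /u/, so it spirantizes to the fricative [x]. → [kioxifgixu].
/fotaboruipe/: /t/ is a stop between vowels /o/ and /a/, so it spirantizes to the fricative [s]. /b/ is a stop between vowels /a/ and /o/, so it spirantizes to the fricative [v]. /p/ is a stop between vowels /i/ and /e/, so it spirantizes to the fricative [f]. → [fosavoruife].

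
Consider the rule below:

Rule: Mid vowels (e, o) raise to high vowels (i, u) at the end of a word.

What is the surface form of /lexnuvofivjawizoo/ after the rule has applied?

lexnuvofivjawizou

/o/ is a mid vowel in word-final position, so it raises to [u].
The other instances of /e/, /o/ do not occur in the required environment and remain unchanged.
Surface form: [lexnuvofivjawizou].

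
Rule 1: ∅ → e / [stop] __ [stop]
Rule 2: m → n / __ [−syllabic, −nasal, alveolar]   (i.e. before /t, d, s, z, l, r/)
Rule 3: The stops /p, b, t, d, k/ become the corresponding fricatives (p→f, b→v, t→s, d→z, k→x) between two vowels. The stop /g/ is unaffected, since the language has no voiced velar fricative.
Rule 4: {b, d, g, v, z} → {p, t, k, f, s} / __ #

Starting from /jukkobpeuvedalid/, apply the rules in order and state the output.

juxexovefeuvezalit

Rule 1 (stop-cluster e-epenthesis): /k/ and /k/ form a stop–stop cluster, so [e] is inserted between them. /b/ and /p/ form a stop–stop cluster, so [e] is inserted between them. /jukkobpeuvedalid/ → jukekobepeuvedalid.
Rule 2 (nasal place assimilation): no segment meets the environment; /jukekobepeuvedalid/ is unchanged.
Rule 3 (intervocalic spirantization): /k/ is a stop between vowels /u/ and /e/, so it spirantizes to the fricative [x]. /k/ is a stop between vowels /e/ and /o/, so it spirantizes to the fricative [x]. /b/ is a stop between vowels /o/ and /e/, so it spirantizes to the fricative [v]. /p/ is a stop between vowels /e/ and /e/, so it spirantizes to the fricative [f]. /d/ is a stop between vowels /e/ and /a/, so it spirantizes to the fricative [z]. /jukekobepeuvedalid/ → juxexovefeuvezalid.
Rule 4 (final devoicing): /d/ is a voiced obstruent in word-final position, so it devoices to [t]. /juxexovefeuvezalid/ → juxexovefeuvezalit.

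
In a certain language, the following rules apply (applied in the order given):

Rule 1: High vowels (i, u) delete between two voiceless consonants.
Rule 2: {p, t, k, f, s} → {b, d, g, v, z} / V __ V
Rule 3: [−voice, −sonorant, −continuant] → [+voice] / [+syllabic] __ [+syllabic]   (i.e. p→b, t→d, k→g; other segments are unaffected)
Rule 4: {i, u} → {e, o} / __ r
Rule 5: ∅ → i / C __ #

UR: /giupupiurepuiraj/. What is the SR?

Rule 1 (high vowel syncope): /u/ is a high vowel flanked by voiceless consonants /p/ and /p/, so it deletes. /giupupiurepuiraj/ → giuppiurepuiraj.
Rule 2 (intervocalic voicing): /p/ is a voiceless obstruent between vowels /e/ and /u/, so it voices to [b]. /giuppiurepuiraj/ → giuppiurebuiraj.
Rule 3 (intervocalic voicing): no segment meets the environment; /giuppiurebuiraj/ is unchanged.
Rule 4 (pre-rhotic lowering): /u/ is a high vowel immediately before /r/, so it lowers to [o]. /i/ is a high vowel immediately before /r/, so it lowers to [e]. /giuppiurebuiraj/ → giuppiorebueraj.
Rule 5 (final i-epenthesis): the form ends in the consonant /j/, so [i] is inserted word-finally. /giuppiorebueraj/ → giuppiorebueraji.

giuppiorebueraji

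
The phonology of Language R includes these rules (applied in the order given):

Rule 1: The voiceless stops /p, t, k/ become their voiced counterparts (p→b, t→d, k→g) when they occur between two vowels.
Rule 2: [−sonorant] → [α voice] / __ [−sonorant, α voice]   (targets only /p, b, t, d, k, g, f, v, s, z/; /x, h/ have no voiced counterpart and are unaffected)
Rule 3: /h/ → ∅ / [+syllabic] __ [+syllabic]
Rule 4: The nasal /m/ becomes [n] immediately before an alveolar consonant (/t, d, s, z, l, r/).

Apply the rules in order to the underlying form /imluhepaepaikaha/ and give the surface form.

Rule 1 (intervocalic voicing): /p/ is a voiceless stop between vowels /e/ and /a/, so it voices to [b]. /p/ is a voiceless stop between vowels /e/ and /a/, so it voices to [b]. /k/ is a voiceless stop between vowels /i/ and /a/, so it voices to [g]. /imluhepaepaikaha/ → imluhebaebaigaha.
Rule 2 (regressive voicing assimilation): no segment meets the environment; /imluhebaebaigaha/ is unchanged.
Rule 3 (intervocalic h-deletion): /h/ occurs between vowels /u/ and /e/, so it deletes. /h/ occurs between vowels /a/ and /a/, so it deletes. /imluhebaebaigaha/ → imluebaebaigaa.
Rule 4 (nasal place assimilation): /m/ precedes the alveolar consonant /l/, so it assimilates in place to [n]. /imluebaebaigaa/ → inluebaebaigaa.

inluebaebaigaa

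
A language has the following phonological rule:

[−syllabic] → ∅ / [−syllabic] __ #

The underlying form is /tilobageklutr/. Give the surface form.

/r/ is the second consonant of a word-final cluster /tr/, so it deletes.
The other instances of /t/, /l/, /b/, /g/, /k/ do not occur in the required environment and remain unchanged.
Surface form: [tilobageklut].

tilobageklut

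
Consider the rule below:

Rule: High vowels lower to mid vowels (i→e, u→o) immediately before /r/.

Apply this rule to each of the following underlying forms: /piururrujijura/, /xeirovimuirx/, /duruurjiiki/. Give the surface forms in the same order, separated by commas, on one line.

piororrujijora, xeerovimuerx, doruorjiiki

/piururrujijura/: /u/ is a high vowel immediately before /r/, so it lowers to [o]. /u/ is a high vowel immediately before /r/, so it lowers to [o]. /u/ is a high vowel immediately before /r/, so it lowers to [o]. → [piororrujijora].
/xeirovimuirx/: /i/ is a high vowel immediately before /r/, so it lowers to [e]. /i/ is a high vowel immediately before /r/, so it lowers to [e]. → [xeerovimuerx].
/duruurjiiki/: /u/ is a high vowel immediately before /r/, so it lowers to [o]. /u/ is a high vowel immediately before /r/, so it lowers to [o]. → [doruorjiiki].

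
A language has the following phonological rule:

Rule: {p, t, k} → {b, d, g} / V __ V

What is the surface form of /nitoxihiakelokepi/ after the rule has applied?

nidoxihiagelogebi

/t/ is a voiceless stop between vowels /i/ and /o/, so it voices to [d].
/k/ is a voiceless stop between vowels /a/ and /e/, so it voices to [g].
/k/ is a voiceless stop between vowels /o/ and /e/, so it voices to [g].
/p/ is a voiceless stop between vowels /e/ and /i/, so it voices to [b].
Surface form: [nidoxihiagelogebi].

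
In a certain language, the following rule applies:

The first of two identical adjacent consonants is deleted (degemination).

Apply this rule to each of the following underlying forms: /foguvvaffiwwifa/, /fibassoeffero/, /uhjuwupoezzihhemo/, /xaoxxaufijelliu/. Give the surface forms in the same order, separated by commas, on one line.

/foguvvaffiwwifa/: /vv/ is a geminate; the first /v/ deletes. /ff/ is a geminate; the first /f/ deletes. /ww/ is a geminate; the first /w/ deletes. → [foguvafiwifa].
/fibassoeffero/: /ss/ is a geminate; the first /s/ deletes. /ff/ is a geminate; the first /f/ deletes. → [fibasoefero].
/uhjuwupoezzihhemo/: /zz/ is a geminate; the first /z/ deletes. /hh/ is a geminate; the first /h/ deletes. → [uhjuwupoezihemo].
/xaoxxaufijelliu/: /xx/ is a geminate; the first /x/ deletes. /ll/ is a geminate; the first /l/ deletes. → [xaoxaufijeliu].

foguvafiwifa, fibasoefero, uhjuwupoezihemo, xaoxaufijeliu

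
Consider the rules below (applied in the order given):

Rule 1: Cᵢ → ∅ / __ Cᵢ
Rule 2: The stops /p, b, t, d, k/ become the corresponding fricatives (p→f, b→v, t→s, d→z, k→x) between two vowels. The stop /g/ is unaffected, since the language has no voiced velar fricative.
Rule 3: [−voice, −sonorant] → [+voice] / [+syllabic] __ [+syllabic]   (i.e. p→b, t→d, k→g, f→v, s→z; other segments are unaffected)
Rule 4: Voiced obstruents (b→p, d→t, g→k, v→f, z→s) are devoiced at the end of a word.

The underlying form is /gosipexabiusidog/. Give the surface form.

gozivexaviuzizok

Rule 1 (degemination): no segment meets the environment; /gosipexabiusidog/ is unchanged.
Rule 2 (intervocalic spirantization): /p/ is a stop between vowels /i/ and /e/, so it spirantizes to the fricative [f]. /b/ is a stop between vowels /a/ and /i/, so it spirantizes to the fricative [v]. /d/ is a stop between vowels /i/ and /o/, so it spirantizes to the fricative [z]. /gosipexabiusidog/ → gosifexaviusizog.
Rule 3 (intervocalic voicing): /s/ is a voiceless obstruent between vowels /o/ and /i/, so it voices to [z]. /f/ is a voiceless obstruent between vowels /i/ and /e/, so it voices to [v]. /s/ is a voiceless obstruent between vowels /u/ and /i/, so it voices to [z]. /gosifexaviusizog/ → gozivexaviuzizog.
Rule 4 (final devoicing): /g/ is a voiced obstruent in word-final position, so it devoices to [k]. /gozivexaviuzizog/ → gozivexaviuzizok.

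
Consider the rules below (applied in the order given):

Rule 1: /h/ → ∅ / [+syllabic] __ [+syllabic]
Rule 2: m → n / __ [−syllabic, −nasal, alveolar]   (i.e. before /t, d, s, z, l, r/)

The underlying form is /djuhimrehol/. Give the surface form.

Rule 1 (intervocalic h-deletion): /h/ occurs between vowels /u/ and /i/, so it deletes. /h/ occurs between vowels /e/ and /o/, so it deletes. /djuhimrehol/ → djuimreol.
Rule 2 (nasal place assimilation): /m/ precedes the alveolar consonant /r/, so it assimilates in place to [n]. /djuimreol/ → djuinreol.

djuinreol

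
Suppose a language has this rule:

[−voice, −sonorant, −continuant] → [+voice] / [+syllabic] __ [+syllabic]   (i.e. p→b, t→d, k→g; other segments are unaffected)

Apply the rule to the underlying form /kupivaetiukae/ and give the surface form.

/p/ is a voiceless stop between vowels /u/ and /i/, so it voices to [b].
/t/ is a voiceless stop between vowels /e/ and /i/, so it voices to [d].
/k/ is a voiceless stop between vowels /u/ and /a/, so it voices to [g].
Surface form: [kubivaediugae].

kubivaediugae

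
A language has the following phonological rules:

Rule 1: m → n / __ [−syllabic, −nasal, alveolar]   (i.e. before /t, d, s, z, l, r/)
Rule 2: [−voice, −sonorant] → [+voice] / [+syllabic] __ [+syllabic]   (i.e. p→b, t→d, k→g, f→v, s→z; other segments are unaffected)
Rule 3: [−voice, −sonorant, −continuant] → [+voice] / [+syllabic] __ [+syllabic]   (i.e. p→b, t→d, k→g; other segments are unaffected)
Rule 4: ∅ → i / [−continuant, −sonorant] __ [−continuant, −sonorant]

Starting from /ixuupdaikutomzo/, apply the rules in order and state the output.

ixuupidaigudonzo

Rule 1 (nasal place assimilation): /m/ precedes the alveolar consonant /z/, so it assimilates in place to [n]. /ixuupdaikutomzo/ → ixuupdaikutonzo.
Rule 2 (intervocalic voicing): /k/ is a voiceless obstruent between vowels /i/ and /u/, so it voices to [g]. /t/ is a voiceless obstruent between vowels /u/ and /o/, so it voices to [d]. /ixuupdaikutonzo/ → ixuupdaigudonzo.
Rule 3 (intervocalic voicing): no segment meets the environment; /ixuupdaigudonzo/ is unchanged.
Rule 4 (stop-cluster i-epenthesis): /p/ and /d/ form a stop–stop cluster, so [i] is inserted between them. /ixuupdaigudonzo/ → ixuupidaigudonzo.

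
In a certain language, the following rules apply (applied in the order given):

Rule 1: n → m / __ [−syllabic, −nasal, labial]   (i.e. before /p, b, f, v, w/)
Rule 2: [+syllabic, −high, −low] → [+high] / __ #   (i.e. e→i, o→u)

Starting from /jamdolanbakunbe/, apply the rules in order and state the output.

Rule 1 (nasal place assimilation): /n/ precedes the labial consonant /b/, so it assimilates in place to [m]. /n/ precedes the labial consonant /b/, so it assimilates in place to [m]. /jamdolanbakunbe/ → jamdolambakumbe.
Rule 2 (final vowel raising): /e/ is a mid vowel in word-final position, so it raises to [i]. /jamdolambakumbe/ → jamdolambakumbi.

jamdolambakumbi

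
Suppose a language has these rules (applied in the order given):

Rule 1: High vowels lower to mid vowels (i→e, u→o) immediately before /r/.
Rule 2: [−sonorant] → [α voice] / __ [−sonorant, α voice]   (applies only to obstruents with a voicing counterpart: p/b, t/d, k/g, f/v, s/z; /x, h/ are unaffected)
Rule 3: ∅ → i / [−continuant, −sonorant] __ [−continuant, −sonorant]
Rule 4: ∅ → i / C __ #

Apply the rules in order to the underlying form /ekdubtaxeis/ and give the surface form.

egidupitaxeisi

Rule 1 (pre-rhotic lowering): no segment meets the environment; /ekdubtaxeis/ is unchanged.
Rule 2 (regressive voicing assimilation): /k/ precedes the voiced obstruent /d/, so it voices to [g] by assimilation. /b/ precedes the voiceless obstruent /t/, so it devoices to [p] by assimilation. /ekdubtaxeis/ → egduptaxeis.
Rule 3 (stop-cluster i-epenthesis): /g/ and /d/ form a stop–stop cluster, so [i] is inserted between them. /p/ and /t/ form a stop–stop cluster, so [i] is inserted between them. /egduptaxeis/ → egidupitaxeis.
Rule 4 (final i-epenthesis): the form ends in the consonant /s/, so [i] is inserted word-finally. /egidupitaxeis/ → egidupitaxeisi.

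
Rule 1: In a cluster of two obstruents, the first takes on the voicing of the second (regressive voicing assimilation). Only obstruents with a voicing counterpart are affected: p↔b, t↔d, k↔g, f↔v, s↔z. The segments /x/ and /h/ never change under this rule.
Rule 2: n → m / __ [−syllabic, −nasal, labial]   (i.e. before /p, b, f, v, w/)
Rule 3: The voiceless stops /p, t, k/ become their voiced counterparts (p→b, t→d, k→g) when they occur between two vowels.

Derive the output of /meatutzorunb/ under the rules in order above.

Rule 1 (regressive voicing assimilation): /t/ precedes the voiced obstruent /z/, so it voices to [d] by assimilation. /meatutzorunb/ → meatudzorunb.
Rule 2 (nasal place assimilation): /n/ precedes the labial consonant /b/, so it assimilates in place to [m]. /meatudzorunb/ → meatudzorumb.
Rule 3 (intervocalic voicing): /t/ is a voiceless stop between vowels /a/ and /u/, so it voices to [d]. /meatudzorumb/ → meadudzorumb.

meadudzorumb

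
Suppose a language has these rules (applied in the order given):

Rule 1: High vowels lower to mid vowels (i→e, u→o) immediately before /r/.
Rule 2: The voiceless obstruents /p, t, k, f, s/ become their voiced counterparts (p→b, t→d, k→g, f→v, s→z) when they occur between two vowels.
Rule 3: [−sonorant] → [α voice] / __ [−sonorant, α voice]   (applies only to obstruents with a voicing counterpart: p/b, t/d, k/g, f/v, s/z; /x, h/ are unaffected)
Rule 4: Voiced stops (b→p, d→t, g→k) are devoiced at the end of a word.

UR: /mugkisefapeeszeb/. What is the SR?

Rule 1 (pre-rhotic lowering): no segment meets the environment; /mugkisefapeeszeb/ is unchanged.
Rule 2 (intervocalic voicing): /s/ is a voiceless obstruent between vowels /i/ and /e/, so it voices to [z]. /f/ is a voiceless obstruent between vowels /e/ and /a/, so it voices to [v]. /p/ is a voiceless obstruent between vowels /a/ and /e/, so it voices to [b]. /mugkisefapeeszeb/ → mugkizevabeeszeb.
Rule 3 (regressive voicing assimilation): /g/ precedes the voiceless obstruent /k/, so it devoices to [k] by assimilation. /s/ precedes the voiced obstruent /z/, so it voices to [z] by assimilation. /mugkizevabeeszeb/ → mukkizevabeezzeb.
Rule 4 (final devoicing): /b/ is a voiced stop in word-final position, so it devoices to [p]. /mukkizevabeezzeb/ → mukkizevabeezzep.

mukkizevabeezzep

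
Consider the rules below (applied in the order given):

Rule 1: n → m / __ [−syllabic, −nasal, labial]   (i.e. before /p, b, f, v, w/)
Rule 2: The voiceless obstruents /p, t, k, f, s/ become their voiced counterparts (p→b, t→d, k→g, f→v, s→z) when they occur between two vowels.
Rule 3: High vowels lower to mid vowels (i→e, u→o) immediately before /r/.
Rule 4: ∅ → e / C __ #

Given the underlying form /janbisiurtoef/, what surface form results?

jambiziortoefe

Rule 1 (nasal place assimilation): /n/ precedes the labial consonant /b/, so it assimilates in place to [m]. /janbisiurtoef/ → jambisiurtoef.
Rule 2 (intervocalic voicing): /s/ is a voiceless obstruent between vowels /i/ and /i/, so it voices to [z]. /jambisiurtoef/ → jambiziurtoef.
Rule 3 (pre-rhotic lowering): /u/ is a high vowel immediately before /r/, so it lowers to [o]. /jambiziurtoef/ → jambiziortoef.
Rule 4 (final e-epenthesis): the form ends in the consonant /f/, so [e] is inserted word-finally. /jambiziortoef/ → jambiziortoefe.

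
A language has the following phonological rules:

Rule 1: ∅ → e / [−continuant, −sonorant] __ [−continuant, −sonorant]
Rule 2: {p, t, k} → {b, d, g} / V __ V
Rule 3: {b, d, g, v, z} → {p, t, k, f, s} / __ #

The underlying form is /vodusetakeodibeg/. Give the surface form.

vodusedageodibek

Rule 1 (stop-cluster e-epenthesis): no segment meets the environment; /vodusetakeodibeg/ is unchanged.
Rule 2 (intervocalic voicing): /t/ is a voiceless stop between vowels /e/ and /a/, so it voices to [d]. /k/ is a voiceless stop between vowels /a/ and /e/, so it voices to [g]. /vodusetakeodibeg/ → vodusedageodibeg.
Rule 3 (final devoicing): /g/ is a voiced obstruent in word-final position, so it devoices to [k]. /vodusedageodibeg/ → vodusedageodibek.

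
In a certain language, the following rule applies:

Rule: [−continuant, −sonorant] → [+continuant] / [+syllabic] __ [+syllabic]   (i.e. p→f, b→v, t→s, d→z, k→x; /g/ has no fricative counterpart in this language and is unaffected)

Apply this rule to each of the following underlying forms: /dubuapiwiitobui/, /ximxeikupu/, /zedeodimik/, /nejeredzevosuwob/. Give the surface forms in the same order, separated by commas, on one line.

duvuafiwiisovui, ximxeixufu, zezeozimik, nejeredzevosuwob

/dubuapiwiitobui/: /b/ is a stop between vowels /u/ and /u/, so it spirantizes to the fricative [v]. /p/ is a stop between vowels /a/ and /i/, so it spirantizes to the fricative [f]. /t/ is a stop between vowels /i/ and /o/, so it spirantizes to the fricative [s]. /b/ is a stop between vowels /o/ and /u/, so it spirantizes to the fricative [v]. → [duvuafiwiisovui].
/ximxeikupu/: /k/ is a stop between vowels /i/ and /u/, so it spirantizes to the fricative [x]. /p/ is a stop between vowels /u/ and /u/, so it spirantizes to the fricative [f]. → [ximxeixufu].
/zedeodimik/: /d/ is a stop between vowels /e/ and /e/, so it spirantizes to the fricative [z]. /d/ is a stop between vowels /o/ and /i/, so it spirantizes to the fricative [z]. → [zezeozimik].
/nejeredzevosuwob/: the rule's environment is not met; surfaces unchanged as [nejeredzevosuwob].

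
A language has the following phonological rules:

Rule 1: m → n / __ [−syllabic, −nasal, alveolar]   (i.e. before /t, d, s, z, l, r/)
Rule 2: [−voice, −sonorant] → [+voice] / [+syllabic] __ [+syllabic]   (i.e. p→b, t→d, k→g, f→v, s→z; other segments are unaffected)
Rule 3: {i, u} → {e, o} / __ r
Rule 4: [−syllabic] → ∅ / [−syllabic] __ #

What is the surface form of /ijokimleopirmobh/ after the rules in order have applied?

ijoginleobermob

Rule 1 (nasal place assimilation): /m/ precedes the alveolar consonant /l/, so it assimilates in place to [n]. /ijokimleopirmobh/ → ijokinleopirmobh.
Rule 2 (intervocalic voicing): /k/ is a voiceless obstruent between vowels /o/ and /i/, so it voices to [g]. /p/ is a voiceless obstruent between vowels /o/ and /i/, so it voices to [b]. /ijokinleopirmobh/ → ijoginleobirmobh.
Rule 3 (pre-rhotic lowering): /i/ is a high vowel immediately before /r/, so it lowers to [e]. /ijoginleobirmobh/ → ijoginleobermobh.
Rule 4 (final cluster simplification): /h/ is the second consonant of a word-final cluster /bh/, so it deletes. /ijoginleobermobh/ → ijoginleobermob.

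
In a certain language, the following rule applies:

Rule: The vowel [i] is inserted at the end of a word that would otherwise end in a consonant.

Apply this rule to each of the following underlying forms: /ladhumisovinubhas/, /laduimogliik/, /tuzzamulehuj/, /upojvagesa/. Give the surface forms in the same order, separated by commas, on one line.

ladhumisovinubhasi, laduimogliiki, tuzzamulehuji, upojvagesa

/ladhumisovinubhas/: the form ends in the consonant /s/, so [i] is inserted word-finally. → [ladhumisovinubhasi].
/laduimogliik/: the form ends in the consonant /k/, so [i] is inserted word-finally. → [laduimogliiki].
/tuzzamulehuj/: the form ends in the consonant /j/, so [i] is inserted word-finally. → [tuzzamulehuji].
/upojvagesa/: the rule's environment is not met; surfaces unchanged as [upojvagesa].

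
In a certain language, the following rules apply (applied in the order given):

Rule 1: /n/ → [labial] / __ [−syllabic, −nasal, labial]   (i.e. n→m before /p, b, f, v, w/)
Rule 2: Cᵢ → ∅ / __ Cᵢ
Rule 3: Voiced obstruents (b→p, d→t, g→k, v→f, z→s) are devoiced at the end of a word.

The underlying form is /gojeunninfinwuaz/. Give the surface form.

Rule 1 (nasal place assimilation): /n/ precedes the labial consonant /f/, so it assimilates in place to [m]. /n/ precedes the labial consonant /w/, so it assimilates in place to [m]. /gojeunninfinwuaz/ → gojeunnimfimwuaz.
Rule 2 (degemination): /nn/ is a geminate; the first /n/ deletes. /gojeunnimfimwuaz/ → gojeunimfimwuaz.
Rule 3 (final devoicing): /z/ is a voiced obstruent in word-final position, so it devoices to [s]. /gojeunimfimwuaz/ → gojeunimfimwuas.

gojeunimfimwuas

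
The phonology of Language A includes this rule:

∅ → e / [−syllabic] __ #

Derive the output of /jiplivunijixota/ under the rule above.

No segment of /jiplivunijixota/ meets the structural description of the rule, so the form surfaces unchanged.

jiplivunijixota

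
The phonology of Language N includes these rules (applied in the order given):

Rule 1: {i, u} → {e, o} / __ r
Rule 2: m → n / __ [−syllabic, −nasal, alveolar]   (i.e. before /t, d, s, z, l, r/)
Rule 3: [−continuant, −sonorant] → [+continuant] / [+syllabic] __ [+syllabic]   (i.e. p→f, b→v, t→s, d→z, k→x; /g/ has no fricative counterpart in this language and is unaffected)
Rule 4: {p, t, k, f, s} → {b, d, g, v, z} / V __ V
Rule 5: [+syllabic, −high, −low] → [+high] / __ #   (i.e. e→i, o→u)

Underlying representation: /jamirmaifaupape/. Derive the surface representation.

Rule 1 (pre-rhotic lowering): /i/ is a high vowel immediately before /r/, so it lowers to [e]. /jamirmaifaupape/ → jamermaifaupape.
Rule 2 (nasal place assimilation): no segment meets the environment; /jamermaifaupape/ is unchanged.
Rule 3 (intervocalic spirantization): /p/ is a stop between vowels /u/ and /a/, so it spirantizes to the fricative [f]. /p/ is a stop between vowels /a/ and /e/, so it spirantizes to the fricative [f]. /jamermaifaupape/ → jamermaifaufafe.
Rule 4 (intervocalic voicing): /f/ is a voiceless obstruent between vowels /i/ and /a/, so it voices to [v]. /f/ is a voiceless obstruent between vowels /u/ and /a/, so it voices to [v]. /f/ is a voiceless obstruent between vowels /a/ and /e/, so it voices to [v]. /jamermaifaufafe/ → jamermaivauvave.
Rule 5 (final vowel raising): /e/ is a mid vowel in word-final position, so it raises to [i]. /jamermaivauvave/ → jamermaivauvavi.

jamermaivauvavi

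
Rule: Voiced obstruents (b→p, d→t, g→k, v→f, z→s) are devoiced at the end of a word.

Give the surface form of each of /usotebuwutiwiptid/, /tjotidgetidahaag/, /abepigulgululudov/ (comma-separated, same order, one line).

usotebuwutiwiptit, tjotidgetidahaak, abepigulgululudof

/usotebuwutiwiptid/: /d/ is a voiced obstruent in word-final position, so it devoices to [t]. → [usotebuwutiwiptit].
/tjotidgetidahaag/: /g/ is a voiced obstruent in word-final position, so it devoices to [k]. → [tjotidgetidahaak].
/abepigulgululudov/: /v/ is a voiced obstruent in word-final position, so it devoices to [f]. → [abepigulgululudof].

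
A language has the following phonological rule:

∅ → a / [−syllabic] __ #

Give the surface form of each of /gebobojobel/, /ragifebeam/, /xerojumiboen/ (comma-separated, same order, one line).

/gebobojobel/: the form ends in the consonant /l/, so [a] is inserted word-finally. → [gebobojobela].
/ragifebeam/: the form ends in the consonant /m/, so [a] is inserted word-finally. → [ragifebeama].
/xerojumiboen/: the form ends in the consonant /n/, so [a] is inserted word-finally. → [xerojumiboena].

gebobojobela, ragifebeama, xerojumiboena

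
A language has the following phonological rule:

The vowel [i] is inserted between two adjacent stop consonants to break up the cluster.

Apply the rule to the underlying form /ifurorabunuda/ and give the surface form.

No segment of /ifurorabunuda/ meets the structural description of the rule, so the form surfaces unchanged.

ifurorabunuda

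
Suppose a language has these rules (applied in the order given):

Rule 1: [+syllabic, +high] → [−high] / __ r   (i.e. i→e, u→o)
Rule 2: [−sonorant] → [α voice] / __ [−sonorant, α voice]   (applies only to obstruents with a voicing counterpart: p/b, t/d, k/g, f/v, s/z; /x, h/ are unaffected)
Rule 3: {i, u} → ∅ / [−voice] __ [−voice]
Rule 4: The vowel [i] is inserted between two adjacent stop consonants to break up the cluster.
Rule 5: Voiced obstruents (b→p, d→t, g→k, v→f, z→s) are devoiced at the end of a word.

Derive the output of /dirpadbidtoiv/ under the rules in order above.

Rule 1 (pre-rhotic lowering): /i/ is a high vowel immediately before /r/, so it lowers to [e]. /dirpadbidtoiv/ → derpadbidtoiv.
Rule 2 (regressive voicing assimilation): /d/ precedes the voiceless obstruent /t/, so it devoices to [t] by assimilation. /derpadbidtoiv/ → derpadbittoiv.
Rule 3 (high vowel syncope): no segment meets the environment; /derpadbittoiv/ is unchanged.
Rule 4 (stop-cluster i-epenthesis): /d/ and /b/ form a stop–stop cluster, so [i] is inserted between them. /t/ and /t/ form a stop–stop cluster, so [i] is inserted between them. /derpadbittoiv/ → derpadibititoiv.
Rule 5 (final devoicing): /v/ is a voiced obstruent in word-final position, so it devoices to [f]. /derpadibititoiv/ → derpadibititoif.

derpadibititoif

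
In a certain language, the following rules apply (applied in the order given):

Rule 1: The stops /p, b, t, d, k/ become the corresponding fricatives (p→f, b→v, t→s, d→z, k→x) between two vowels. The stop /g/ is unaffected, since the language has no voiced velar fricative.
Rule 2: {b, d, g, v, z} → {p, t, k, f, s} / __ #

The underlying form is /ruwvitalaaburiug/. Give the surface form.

Rule 1 (intervocalic spirantization): /t/ is a stop between vowels /i/ and /a/, so it spirantizes to the fricative [s]. /b/ is a stop between vowels /a/ and /u/, so it spirantizes to the fricative [v]. /ruwvitalaaburiug/ → ruwvisalaavuriug.
Rule 2 (final devoicing): /g/ is a voiced obstruent in word-final position, so it devoices to [k]. /ruwvisalaavuriug/ → ruwvisalaavuriuk.

ruwvisalaavuriuk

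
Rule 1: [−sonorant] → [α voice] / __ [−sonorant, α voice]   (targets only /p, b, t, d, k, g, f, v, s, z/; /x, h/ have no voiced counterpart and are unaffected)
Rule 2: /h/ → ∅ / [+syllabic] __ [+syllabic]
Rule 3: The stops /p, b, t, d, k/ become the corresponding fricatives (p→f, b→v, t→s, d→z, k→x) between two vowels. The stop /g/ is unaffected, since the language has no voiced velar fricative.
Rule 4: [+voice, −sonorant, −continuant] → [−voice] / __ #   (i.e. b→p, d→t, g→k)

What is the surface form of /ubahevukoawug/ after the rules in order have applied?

Rule 1 (regressive voicing assimilation): no segment meets the environment; /ubahevukoawug/ is unchanged.
Rule 2 (intervocalic h-deletion): /h/ occurs between vowels /a/ and /e/, so it deletes. /ubahevukoawug/ → ubaevukoawug.
Rule 3 (intervocalic spirantization): /b/ is a stop between vowels /u/ and /a/, so it spirantizes to the fricative [v]. /k/ is a stop between vowels /u/ and /o/, so it spirantizes to the fricative [x]. /ubaevukoawug/ → uvaevuxoawug.
Rule 4 (final devoicing): /g/ is a voiced stop in word-final position, so it devoices to [k]. /uvaevuxoawug/ → uvaevuxoawuk.

uvaevuxoawuk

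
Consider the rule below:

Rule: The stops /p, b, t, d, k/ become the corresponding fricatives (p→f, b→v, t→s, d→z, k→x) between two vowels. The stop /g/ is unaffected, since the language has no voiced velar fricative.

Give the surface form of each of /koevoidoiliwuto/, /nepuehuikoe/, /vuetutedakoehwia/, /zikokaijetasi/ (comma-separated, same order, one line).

koevoizoiliwuso, nefuehuixoe, vuesusezaxoehwia, zixoxaijesasi

/koevoidoiliwuto/: /d/ is a stop between vowels /i/ and /o/, so it spirantizes to the fricative [z]. /t/ is a stop between vowels /u/ and /o/, so it spirantizes to the fricative [s]. → [koevoizoiliwuso].
/nepuehuikoe/: /p/ is a stop between vowels /e/ and /u/, so it spirantizes to the fricative [f]. /k/ is a stop between vowels /i/ and /o/, so it spirantizes to the fricative [x]. → [nefuehuixoe].
/vuetutedakoehwia/: /t/ is a stop between vowels /e/ and /u/, so it spirantizes to the fricative [s]. /t/ is a stop between vowels /u/ and /e/, so it spirantizes to the fricative [s]. /d/ is a stop between vowels /e/ and /a/, so it spirantizes to the fricative [z]. /k/ is a stop between vowels /a/ and /o/, so it spirantizes to the fricative [x]. → [vuesusezaxoehwia].
/zikokaijetasi/: /k/ is a stop between vowels /i/ and /o/, so it spirantizes to the fricative [x]. /k/ is a stop between vowels /o/ and /a/, so it spirantizes to the fricative [x]. /t/ is a stop between vowels /e/ and /a/, so it spirantizes to the fricative [s]. → [zixoxaijesasi].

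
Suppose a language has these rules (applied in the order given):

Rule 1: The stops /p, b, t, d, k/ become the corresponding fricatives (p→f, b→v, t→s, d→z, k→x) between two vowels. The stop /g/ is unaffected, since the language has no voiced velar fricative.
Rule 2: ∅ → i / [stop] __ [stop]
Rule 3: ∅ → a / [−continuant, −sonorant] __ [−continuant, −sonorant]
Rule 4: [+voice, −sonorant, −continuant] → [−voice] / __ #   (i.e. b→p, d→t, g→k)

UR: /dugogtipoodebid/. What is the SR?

Rule 1 (intervocalic spirantization): /p/ is a stop between vowels /i/ and /o/, so it spirantizes to the fricative [f]. /d/ is a stop between vowels /o/ and /e/, so it spirantizes to the fricative [z]. /b/ is a stop between vowels /e/ and /i/, so it spirantizes to the fricative [v]. /dugogtipoodebid/ → dugogtifoozevid.
Rule 2 (stop-cluster i-epenthesis): /g/ and /t/ form a stop–stop cluster, so [i] is inserted between them. /dugogtifoozevid/ → dugogitifoozevid.
Rule 3 (stop-cluster a-epenthesis): no segment meets the environment; /dugogitifoozevid/ is unchanged.
Rule 4 (final devoicing): /d/ is a voiced stop in word-final position, so it devoices to [t]. /dugogitifoozevid/ → dugogitifoozevit.

dugogitifoozevit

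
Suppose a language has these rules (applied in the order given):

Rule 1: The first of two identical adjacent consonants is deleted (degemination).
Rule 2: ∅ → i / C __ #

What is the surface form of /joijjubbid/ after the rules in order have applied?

Rule 1 (degemination): /jj/ is a geminate; the first /j/ deletes. /bb/ is a geminate; the first /b/ deletes. /joijjubbid/ → joijubid.
Rule 2 (final i-epenthesis): the form ends in the consonant /d/, so [i] is inserted word-finally. /joijubid/ → joijubidi.

joijubidi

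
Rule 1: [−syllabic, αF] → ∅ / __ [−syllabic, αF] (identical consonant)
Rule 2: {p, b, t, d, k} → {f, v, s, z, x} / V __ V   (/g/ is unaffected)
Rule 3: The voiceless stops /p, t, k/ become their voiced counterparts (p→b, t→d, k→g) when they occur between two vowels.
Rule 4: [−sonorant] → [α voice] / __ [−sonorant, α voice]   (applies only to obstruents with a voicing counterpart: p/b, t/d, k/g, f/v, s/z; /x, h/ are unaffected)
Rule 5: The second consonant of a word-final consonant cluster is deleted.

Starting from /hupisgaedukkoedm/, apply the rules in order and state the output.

hufizgaezuxoed

Rule 1 (degemination): /kk/ is a geminate; the first /k/ deletes. /hupisgaedukkoedm/ → hupisgaedukoedm.
Rule 2 (intervocalic spirantization): /p/ is a stop between vowels /u/ and /i/, so it spirantizes to the fricative [f]. /d/ is a stop between vowels /e/ and /u/, so it spirantizes to the fricative [z]. /k/ is a stop between vowels /u/ and /o/, so it spirantizes to the fricative [x]. /hupisgaedukoedm/ → hufisgaezuxoedm.
Rule 3 (intervocalic voicing): no segment meets the environment; /hufisgaezuxoedm/ is unchanged.
Rule 4 (regressive voicing assimilation): /s/ precedes the voiced obstruent /g/, so it voices to [z] by assimilation. /hufisgaezuxoedm/ → hufizgaezuxoedm.
Rule 5 (final cluster simplification): /m/ is the second consonant of a word-final cluster /dm/, so it deletes. /hufizgaezuxoedm/ → hufizgaezuxoed.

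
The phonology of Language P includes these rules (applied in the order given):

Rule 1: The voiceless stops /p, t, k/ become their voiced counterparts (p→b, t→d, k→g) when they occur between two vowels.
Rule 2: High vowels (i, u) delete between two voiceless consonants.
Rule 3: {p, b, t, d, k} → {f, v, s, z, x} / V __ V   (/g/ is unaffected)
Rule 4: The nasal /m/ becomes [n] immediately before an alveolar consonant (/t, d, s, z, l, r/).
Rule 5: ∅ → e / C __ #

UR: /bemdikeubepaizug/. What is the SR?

Rule 1 (intervocalic voicing): /k/ is a voiceless stop between vowels /i/ and /e/, so it voices to [g]. /p/ is a voiceless stop between vowels /e/ and /a/, so it voices to [b]. /bemdikeubepaizug/ → bemdigeubebaizug.
Rule 2 (high vowel syncope): no segment meets the environment; /bemdigeubebaizug/ is unchanged.
Rule 3 (intervocalic spirantization): /b/ is a stop between vowels /u/ and /e/, so it spirantizes to the fricative [v]. /b/ is a stop between vowels /e/ and /a/, so it spirantizes to the fricative [v]. /bemdigeubebaizug/ → bemdigeuvevaizug.
Rule 4 (nasal place assimilation): /m/ precedes the alveolar consonant /d/, so it assimilates in place to [n]. /bemdigeuvevaizug/ → bendigeuvevaizug.
Rule 5 (final e-epenthesis): the form ends in the consonant /g/, so [e] is inserted word-finally. /bendigeuvevaizug/ → bendigeuvevaizuge.

bendigeuvevaizuge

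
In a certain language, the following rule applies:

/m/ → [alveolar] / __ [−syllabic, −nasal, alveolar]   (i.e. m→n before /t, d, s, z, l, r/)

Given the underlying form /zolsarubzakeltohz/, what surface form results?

No segment of /zolsarubzakeltohz/ meets the structural description of the rule, so the form surfaces unchanged.

zolsarubzakeltohz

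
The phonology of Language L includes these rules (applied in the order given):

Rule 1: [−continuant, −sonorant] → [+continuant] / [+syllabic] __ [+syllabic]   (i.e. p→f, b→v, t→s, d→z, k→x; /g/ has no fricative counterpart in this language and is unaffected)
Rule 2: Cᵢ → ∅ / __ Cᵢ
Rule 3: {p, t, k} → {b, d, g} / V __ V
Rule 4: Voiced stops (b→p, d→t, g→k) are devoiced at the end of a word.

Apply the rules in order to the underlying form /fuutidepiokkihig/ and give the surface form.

fuusizefiogihik

Rule 1 (intervocalic spirantization): /t/ is a stop between vowels /u/ and /i/, so it spirantizes to the fricative [s]. /d/ is a stop between vowels /i/ and /e/, so it spirantizes to the fricative [z]. /p/ is a stop between vowels /e/ and /i/, so it spirantizes to the fricative [f]. /fuutidepiokkihig/ → fuusizefiokkihig.
Rule 2 (degemination): /kk/ is a geminate; the first /k/ deletes. /fuusizefiokkihig/ → fuusizefiokihig.
Rule 3 (intervocalic voicing): /k/ is a voiceless stop between vowels /o/ and /i/, so it voices to [g]. /fuusizefiokihig/ → fuusizefiogihig.
Rule 4 (final devoicing): /g/ is a voiced stop in word-final position, so it devoices to [k]. /fuusizefiogihig/ → fuusizefiogihik.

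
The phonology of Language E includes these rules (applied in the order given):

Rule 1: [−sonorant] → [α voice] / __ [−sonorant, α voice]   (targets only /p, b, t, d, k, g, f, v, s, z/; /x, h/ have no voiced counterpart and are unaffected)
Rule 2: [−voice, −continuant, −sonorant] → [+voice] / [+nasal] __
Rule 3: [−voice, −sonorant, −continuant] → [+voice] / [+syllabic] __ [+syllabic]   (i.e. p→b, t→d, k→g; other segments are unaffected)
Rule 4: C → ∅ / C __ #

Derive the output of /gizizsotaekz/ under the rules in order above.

gizissodaeg

Rule 1 (regressive voicing assimilation): /z/ precedes the voiceless obstruent /s/, so it devoices to [s] by assimilation. /k/ precedes the voiced obstruent /z/, so it voices to [g] by assimilation. /gizizsotaekz/ → gizissotaegz.
Rule 2 (post-nasal voicing): no segment meets the environment; /gizissotaegz/ is unchanged.
Rule 3 (intervocalic voicing): /t/ is a voiceless stop between vowels /o/ and /a/, so it voices to [d]. /gizissotaegz/ → gizissodaegz.
Rule 4 (final cluster simplification): /z/ is the second consonant of a word-final cluster /gz/, so it deletes. /gizissodaegz/ → gizissodaeg.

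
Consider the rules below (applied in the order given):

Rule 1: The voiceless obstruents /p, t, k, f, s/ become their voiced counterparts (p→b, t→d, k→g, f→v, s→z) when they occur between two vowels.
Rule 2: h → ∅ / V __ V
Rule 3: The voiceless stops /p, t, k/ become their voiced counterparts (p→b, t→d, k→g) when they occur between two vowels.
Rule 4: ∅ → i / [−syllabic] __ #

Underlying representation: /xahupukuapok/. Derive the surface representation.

xaubuguaboki

Rule 1 (intervocalic voicing): /p/ is a voiceless obstruent between vowels /u/ and /u/, so it voices to [b]. /k/ is a voiceless obstruent between vowels /u/ and /u/, so it voices to [g]. /p/ is a voiceless obstruent between vowels /a/ and /o/, so it voices to [b]. /xahupukuapok/ → xahubuguabok.
Rule 2 (intervocalic h-deletion): /h/ occurs between vowels /a/ and /u/, so it deletes. /xahubuguabok/ → xaubuguabok.
Rule 3 (intervocalic voicing): no segment meets the environment; /xaubuguabok/ is unchanged.
Rule 4 (final i-epenthesis): the form ends in the consonant /k/, so [i] is inserted word-finally. /xaubuguabok/ → xaubuguaboki.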